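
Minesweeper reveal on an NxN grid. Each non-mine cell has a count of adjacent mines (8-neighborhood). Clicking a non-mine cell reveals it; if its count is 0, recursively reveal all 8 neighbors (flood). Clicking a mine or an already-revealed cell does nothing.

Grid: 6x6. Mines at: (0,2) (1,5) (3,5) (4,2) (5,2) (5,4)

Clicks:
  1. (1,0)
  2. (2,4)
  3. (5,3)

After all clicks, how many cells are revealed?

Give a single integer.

Answer: 22

Derivation:
Click 1 (1,0) count=0: revealed 21 new [(0,0) (0,1) (1,0) (1,1) (1,2) (1,3) (1,4) (2,0) (2,1) (2,2) (2,3) (2,4) (3,0) (3,1) (3,2) (3,3) (3,4) (4,0) (4,1) (5,0) (5,1)] -> total=21
Click 2 (2,4) count=2: revealed 0 new [(none)] -> total=21
Click 3 (5,3) count=3: revealed 1 new [(5,3)] -> total=22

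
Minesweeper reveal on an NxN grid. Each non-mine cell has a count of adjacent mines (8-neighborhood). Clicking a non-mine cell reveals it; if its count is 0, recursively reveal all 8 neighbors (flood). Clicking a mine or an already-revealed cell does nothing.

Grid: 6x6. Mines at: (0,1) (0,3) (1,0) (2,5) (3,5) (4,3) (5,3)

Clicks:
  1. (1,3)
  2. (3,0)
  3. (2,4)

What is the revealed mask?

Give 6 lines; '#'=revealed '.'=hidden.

Click 1 (1,3) count=1: revealed 1 new [(1,3)] -> total=1
Click 2 (3,0) count=0: revealed 19 new [(1,1) (1,2) (1,4) (2,0) (2,1) (2,2) (2,3) (2,4) (3,0) (3,1) (3,2) (3,3) (3,4) (4,0) (4,1) (4,2) (5,0) (5,1) (5,2)] -> total=20
Click 3 (2,4) count=2: revealed 0 new [(none)] -> total=20

Answer: ......
.####.
#####.
#####.
###...
###...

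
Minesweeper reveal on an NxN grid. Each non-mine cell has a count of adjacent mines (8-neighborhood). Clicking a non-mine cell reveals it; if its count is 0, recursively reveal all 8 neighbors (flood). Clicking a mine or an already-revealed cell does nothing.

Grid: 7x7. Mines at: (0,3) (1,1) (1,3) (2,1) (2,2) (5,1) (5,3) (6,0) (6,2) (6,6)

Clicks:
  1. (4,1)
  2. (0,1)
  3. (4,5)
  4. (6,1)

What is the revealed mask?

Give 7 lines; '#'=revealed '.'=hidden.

Answer: .#..###
....###
...####
...####
.#.####
....###
.#.....

Derivation:
Click 1 (4,1) count=1: revealed 1 new [(4,1)] -> total=1
Click 2 (0,1) count=1: revealed 1 new [(0,1)] -> total=2
Click 3 (4,5) count=0: revealed 21 new [(0,4) (0,5) (0,6) (1,4) (1,5) (1,6) (2,3) (2,4) (2,5) (2,6) (3,3) (3,4) (3,5) (3,6) (4,3) (4,4) (4,5) (4,6) (5,4) (5,5) (5,6)] -> total=23
Click 4 (6,1) count=3: revealed 1 new [(6,1)] -> total=24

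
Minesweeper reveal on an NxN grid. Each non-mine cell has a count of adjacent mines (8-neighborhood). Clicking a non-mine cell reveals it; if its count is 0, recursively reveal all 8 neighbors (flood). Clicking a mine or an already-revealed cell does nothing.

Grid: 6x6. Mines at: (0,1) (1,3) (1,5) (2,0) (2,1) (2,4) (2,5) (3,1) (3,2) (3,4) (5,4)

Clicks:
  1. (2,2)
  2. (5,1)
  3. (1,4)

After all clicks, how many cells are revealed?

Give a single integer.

Answer: 10

Derivation:
Click 1 (2,2) count=4: revealed 1 new [(2,2)] -> total=1
Click 2 (5,1) count=0: revealed 8 new [(4,0) (4,1) (4,2) (4,3) (5,0) (5,1) (5,2) (5,3)] -> total=9
Click 3 (1,4) count=4: revealed 1 new [(1,4)] -> total=10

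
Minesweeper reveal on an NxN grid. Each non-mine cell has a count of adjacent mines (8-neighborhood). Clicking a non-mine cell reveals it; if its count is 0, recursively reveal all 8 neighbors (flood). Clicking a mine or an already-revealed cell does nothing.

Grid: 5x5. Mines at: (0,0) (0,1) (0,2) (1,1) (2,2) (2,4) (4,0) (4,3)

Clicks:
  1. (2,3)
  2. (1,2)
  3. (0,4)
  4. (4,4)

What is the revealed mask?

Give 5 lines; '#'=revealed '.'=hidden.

Answer: ...##
..###
...#.
.....
....#

Derivation:
Click 1 (2,3) count=2: revealed 1 new [(2,3)] -> total=1
Click 2 (1,2) count=4: revealed 1 new [(1,2)] -> total=2
Click 3 (0,4) count=0: revealed 4 new [(0,3) (0,4) (1,3) (1,4)] -> total=6
Click 4 (4,4) count=1: revealed 1 new [(4,4)] -> total=7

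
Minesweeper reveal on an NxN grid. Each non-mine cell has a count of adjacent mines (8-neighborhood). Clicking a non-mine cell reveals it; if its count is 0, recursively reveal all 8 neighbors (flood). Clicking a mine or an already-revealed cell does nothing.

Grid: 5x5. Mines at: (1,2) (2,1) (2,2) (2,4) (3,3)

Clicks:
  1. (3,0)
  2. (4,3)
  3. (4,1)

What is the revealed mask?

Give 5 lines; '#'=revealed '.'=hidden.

Click 1 (3,0) count=1: revealed 1 new [(3,0)] -> total=1
Click 2 (4,3) count=1: revealed 1 new [(4,3)] -> total=2
Click 3 (4,1) count=0: revealed 5 new [(3,1) (3,2) (4,0) (4,1) (4,2)] -> total=7

Answer: .....
.....
.....
###..
####.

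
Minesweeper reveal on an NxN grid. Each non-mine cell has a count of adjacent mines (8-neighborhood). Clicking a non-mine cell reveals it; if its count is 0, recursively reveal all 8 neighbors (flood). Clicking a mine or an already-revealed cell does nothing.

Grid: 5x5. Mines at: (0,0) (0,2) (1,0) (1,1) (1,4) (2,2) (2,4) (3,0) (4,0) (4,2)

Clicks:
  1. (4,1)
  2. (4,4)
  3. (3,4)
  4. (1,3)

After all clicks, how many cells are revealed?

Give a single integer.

Answer: 6

Derivation:
Click 1 (4,1) count=3: revealed 1 new [(4,1)] -> total=1
Click 2 (4,4) count=0: revealed 4 new [(3,3) (3,4) (4,3) (4,4)] -> total=5
Click 3 (3,4) count=1: revealed 0 new [(none)] -> total=5
Click 4 (1,3) count=4: revealed 1 new [(1,3)] -> total=6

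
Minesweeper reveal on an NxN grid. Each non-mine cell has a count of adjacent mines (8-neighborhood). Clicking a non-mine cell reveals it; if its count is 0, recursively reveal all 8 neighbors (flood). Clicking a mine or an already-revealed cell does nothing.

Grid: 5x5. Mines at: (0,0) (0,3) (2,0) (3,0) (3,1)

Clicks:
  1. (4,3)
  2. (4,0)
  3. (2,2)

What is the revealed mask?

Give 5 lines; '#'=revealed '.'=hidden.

Answer: .....
..###
..###
..###
#.###

Derivation:
Click 1 (4,3) count=0: revealed 12 new [(1,2) (1,3) (1,4) (2,2) (2,3) (2,4) (3,2) (3,3) (3,4) (4,2) (4,3) (4,4)] -> total=12
Click 2 (4,0) count=2: revealed 1 new [(4,0)] -> total=13
Click 3 (2,2) count=1: revealed 0 new [(none)] -> total=13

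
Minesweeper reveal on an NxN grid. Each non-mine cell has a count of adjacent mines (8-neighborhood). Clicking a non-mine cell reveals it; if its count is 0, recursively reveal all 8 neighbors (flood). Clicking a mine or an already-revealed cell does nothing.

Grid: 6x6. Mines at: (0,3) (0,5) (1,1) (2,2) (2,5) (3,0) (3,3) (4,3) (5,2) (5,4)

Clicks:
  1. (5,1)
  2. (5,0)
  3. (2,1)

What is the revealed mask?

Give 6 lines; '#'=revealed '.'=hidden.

Click 1 (5,1) count=1: revealed 1 new [(5,1)] -> total=1
Click 2 (5,0) count=0: revealed 3 new [(4,0) (4,1) (5,0)] -> total=4
Click 3 (2,1) count=3: revealed 1 new [(2,1)] -> total=5

Answer: ......
......
.#....
......
##....
##....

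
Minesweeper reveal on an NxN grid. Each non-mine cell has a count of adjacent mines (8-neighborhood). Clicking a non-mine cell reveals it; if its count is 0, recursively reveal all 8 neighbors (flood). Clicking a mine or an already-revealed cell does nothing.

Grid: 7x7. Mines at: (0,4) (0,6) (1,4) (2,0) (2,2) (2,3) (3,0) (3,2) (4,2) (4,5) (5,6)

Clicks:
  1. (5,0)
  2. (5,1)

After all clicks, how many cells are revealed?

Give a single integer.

Click 1 (5,0) count=0: revealed 14 new [(4,0) (4,1) (5,0) (5,1) (5,2) (5,3) (5,4) (5,5) (6,0) (6,1) (6,2) (6,3) (6,4) (6,5)] -> total=14
Click 2 (5,1) count=1: revealed 0 new [(none)] -> total=14

Answer: 14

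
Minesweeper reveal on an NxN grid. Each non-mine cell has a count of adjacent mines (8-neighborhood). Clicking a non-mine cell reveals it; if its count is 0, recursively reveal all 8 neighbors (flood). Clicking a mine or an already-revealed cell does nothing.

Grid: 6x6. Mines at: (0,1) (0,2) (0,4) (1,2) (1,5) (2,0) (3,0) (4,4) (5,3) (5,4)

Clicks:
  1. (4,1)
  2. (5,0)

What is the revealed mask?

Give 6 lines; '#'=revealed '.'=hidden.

Click 1 (4,1) count=1: revealed 1 new [(4,1)] -> total=1
Click 2 (5,0) count=0: revealed 5 new [(4,0) (4,2) (5,0) (5,1) (5,2)] -> total=6

Answer: ......
......
......
......
###...
###...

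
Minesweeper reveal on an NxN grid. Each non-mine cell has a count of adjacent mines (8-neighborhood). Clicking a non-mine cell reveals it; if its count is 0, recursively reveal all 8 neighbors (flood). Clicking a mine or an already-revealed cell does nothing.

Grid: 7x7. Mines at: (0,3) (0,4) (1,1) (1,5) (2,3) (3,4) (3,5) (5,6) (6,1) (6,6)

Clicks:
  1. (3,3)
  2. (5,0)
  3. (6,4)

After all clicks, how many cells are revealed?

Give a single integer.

Click 1 (3,3) count=2: revealed 1 new [(3,3)] -> total=1
Click 2 (5,0) count=1: revealed 1 new [(5,0)] -> total=2
Click 3 (6,4) count=0: revealed 21 new [(2,0) (2,1) (2,2) (3,0) (3,1) (3,2) (4,0) (4,1) (4,2) (4,3) (4,4) (4,5) (5,1) (5,2) (5,3) (5,4) (5,5) (6,2) (6,3) (6,4) (6,5)] -> total=23

Answer: 23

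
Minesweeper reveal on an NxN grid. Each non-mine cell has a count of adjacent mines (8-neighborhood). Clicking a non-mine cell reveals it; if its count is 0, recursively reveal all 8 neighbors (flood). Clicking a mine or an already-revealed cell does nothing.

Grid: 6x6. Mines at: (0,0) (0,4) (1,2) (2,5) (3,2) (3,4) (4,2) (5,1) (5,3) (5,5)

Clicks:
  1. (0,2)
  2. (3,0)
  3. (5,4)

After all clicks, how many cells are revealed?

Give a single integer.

Answer: 10

Derivation:
Click 1 (0,2) count=1: revealed 1 new [(0,2)] -> total=1
Click 2 (3,0) count=0: revealed 8 new [(1,0) (1,1) (2,0) (2,1) (3,0) (3,1) (4,0) (4,1)] -> total=9
Click 3 (5,4) count=2: revealed 1 new [(5,4)] -> total=10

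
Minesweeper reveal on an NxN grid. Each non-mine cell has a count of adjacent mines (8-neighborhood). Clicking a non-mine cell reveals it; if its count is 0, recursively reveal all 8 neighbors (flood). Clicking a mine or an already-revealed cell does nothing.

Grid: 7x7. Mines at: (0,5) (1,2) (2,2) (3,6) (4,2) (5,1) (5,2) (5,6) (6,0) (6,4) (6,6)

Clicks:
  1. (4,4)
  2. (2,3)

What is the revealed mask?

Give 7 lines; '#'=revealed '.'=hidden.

Answer: .......
...###.
...###.
...###.
...###.
...###.
.......

Derivation:
Click 1 (4,4) count=0: revealed 15 new [(1,3) (1,4) (1,5) (2,3) (2,4) (2,5) (3,3) (3,4) (3,5) (4,3) (4,4) (4,5) (5,3) (5,4) (5,5)] -> total=15
Click 2 (2,3) count=2: revealed 0 new [(none)] -> total=15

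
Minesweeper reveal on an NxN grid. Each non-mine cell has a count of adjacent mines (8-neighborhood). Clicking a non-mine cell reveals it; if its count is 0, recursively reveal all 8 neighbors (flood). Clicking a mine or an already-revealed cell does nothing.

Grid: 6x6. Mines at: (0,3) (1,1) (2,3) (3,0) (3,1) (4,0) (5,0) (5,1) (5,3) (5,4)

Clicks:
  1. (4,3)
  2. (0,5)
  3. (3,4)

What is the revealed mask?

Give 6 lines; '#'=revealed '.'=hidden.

Click 1 (4,3) count=2: revealed 1 new [(4,3)] -> total=1
Click 2 (0,5) count=0: revealed 10 new [(0,4) (0,5) (1,4) (1,5) (2,4) (2,5) (3,4) (3,5) (4,4) (4,5)] -> total=11
Click 3 (3,4) count=1: revealed 0 new [(none)] -> total=11

Answer: ....##
....##
....##
....##
...###
......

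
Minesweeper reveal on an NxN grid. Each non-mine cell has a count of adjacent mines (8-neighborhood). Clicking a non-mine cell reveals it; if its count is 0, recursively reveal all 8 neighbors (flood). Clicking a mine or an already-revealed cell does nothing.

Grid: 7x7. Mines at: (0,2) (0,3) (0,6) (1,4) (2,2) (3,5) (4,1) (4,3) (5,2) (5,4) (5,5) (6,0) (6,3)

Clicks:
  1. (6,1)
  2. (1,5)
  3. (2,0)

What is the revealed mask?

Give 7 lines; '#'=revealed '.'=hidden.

Answer: ##.....
##...#.
##.....
##.....
.......
.......
.#.....

Derivation:
Click 1 (6,1) count=2: revealed 1 new [(6,1)] -> total=1
Click 2 (1,5) count=2: revealed 1 new [(1,5)] -> total=2
Click 3 (2,0) count=0: revealed 8 new [(0,0) (0,1) (1,0) (1,1) (2,0) (2,1) (3,0) (3,1)] -> total=10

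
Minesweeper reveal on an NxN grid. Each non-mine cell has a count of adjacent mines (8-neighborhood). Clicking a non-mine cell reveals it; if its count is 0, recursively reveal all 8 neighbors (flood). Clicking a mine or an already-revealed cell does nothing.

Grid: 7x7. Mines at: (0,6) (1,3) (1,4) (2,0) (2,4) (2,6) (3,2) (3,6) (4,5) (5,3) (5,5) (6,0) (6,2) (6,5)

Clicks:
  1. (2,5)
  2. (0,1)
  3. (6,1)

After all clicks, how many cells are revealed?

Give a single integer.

Answer: 8

Derivation:
Click 1 (2,5) count=4: revealed 1 new [(2,5)] -> total=1
Click 2 (0,1) count=0: revealed 6 new [(0,0) (0,1) (0,2) (1,0) (1,1) (1,2)] -> total=7
Click 3 (6,1) count=2: revealed 1 new [(6,1)] -> total=8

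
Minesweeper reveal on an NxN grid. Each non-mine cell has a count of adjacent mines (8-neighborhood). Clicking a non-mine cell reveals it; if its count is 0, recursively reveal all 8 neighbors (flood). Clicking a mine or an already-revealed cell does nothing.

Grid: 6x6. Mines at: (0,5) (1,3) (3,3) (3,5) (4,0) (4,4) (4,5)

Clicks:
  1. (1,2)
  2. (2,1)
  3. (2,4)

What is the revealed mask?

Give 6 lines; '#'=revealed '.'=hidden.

Click 1 (1,2) count=1: revealed 1 new [(1,2)] -> total=1
Click 2 (2,1) count=0: revealed 11 new [(0,0) (0,1) (0,2) (1,0) (1,1) (2,0) (2,1) (2,2) (3,0) (3,1) (3,2)] -> total=12
Click 3 (2,4) count=3: revealed 1 new [(2,4)] -> total=13

Answer: ###...
###...
###.#.
###...
......
......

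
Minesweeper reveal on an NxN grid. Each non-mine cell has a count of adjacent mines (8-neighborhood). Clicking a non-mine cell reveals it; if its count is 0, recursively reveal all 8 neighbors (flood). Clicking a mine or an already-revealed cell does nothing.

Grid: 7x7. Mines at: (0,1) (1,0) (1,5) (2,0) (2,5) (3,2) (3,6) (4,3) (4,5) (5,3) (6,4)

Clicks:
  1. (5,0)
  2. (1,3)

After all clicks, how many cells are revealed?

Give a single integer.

Click 1 (5,0) count=0: revealed 11 new [(3,0) (3,1) (4,0) (4,1) (4,2) (5,0) (5,1) (5,2) (6,0) (6,1) (6,2)] -> total=11
Click 2 (1,3) count=0: revealed 9 new [(0,2) (0,3) (0,4) (1,2) (1,3) (1,4) (2,2) (2,3) (2,4)] -> total=20

Answer: 20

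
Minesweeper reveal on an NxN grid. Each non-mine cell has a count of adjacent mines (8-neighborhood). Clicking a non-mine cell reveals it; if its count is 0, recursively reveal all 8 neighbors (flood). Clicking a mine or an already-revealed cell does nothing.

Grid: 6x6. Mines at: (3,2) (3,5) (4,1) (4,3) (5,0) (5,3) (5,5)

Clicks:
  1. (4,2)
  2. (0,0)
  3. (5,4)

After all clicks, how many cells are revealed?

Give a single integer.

Click 1 (4,2) count=4: revealed 1 new [(4,2)] -> total=1
Click 2 (0,0) count=0: revealed 20 new [(0,0) (0,1) (0,2) (0,3) (0,4) (0,5) (1,0) (1,1) (1,2) (1,3) (1,4) (1,5) (2,0) (2,1) (2,2) (2,3) (2,4) (2,5) (3,0) (3,1)] -> total=21
Click 3 (5,4) count=3: revealed 1 new [(5,4)] -> total=22

Answer: 22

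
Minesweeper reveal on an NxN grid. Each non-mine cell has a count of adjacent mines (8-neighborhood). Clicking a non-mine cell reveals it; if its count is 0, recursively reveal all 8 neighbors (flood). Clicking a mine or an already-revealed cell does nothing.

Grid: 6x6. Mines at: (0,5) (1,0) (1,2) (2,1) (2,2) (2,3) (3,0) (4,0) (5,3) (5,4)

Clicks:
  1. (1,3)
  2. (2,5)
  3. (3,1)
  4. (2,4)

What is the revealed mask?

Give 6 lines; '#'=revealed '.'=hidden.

Click 1 (1,3) count=3: revealed 1 new [(1,3)] -> total=1
Click 2 (2,5) count=0: revealed 8 new [(1,4) (1,5) (2,4) (2,5) (3,4) (3,5) (4,4) (4,5)] -> total=9
Click 3 (3,1) count=4: revealed 1 new [(3,1)] -> total=10
Click 4 (2,4) count=1: revealed 0 new [(none)] -> total=10

Answer: ......
...###
....##
.#..##
....##
......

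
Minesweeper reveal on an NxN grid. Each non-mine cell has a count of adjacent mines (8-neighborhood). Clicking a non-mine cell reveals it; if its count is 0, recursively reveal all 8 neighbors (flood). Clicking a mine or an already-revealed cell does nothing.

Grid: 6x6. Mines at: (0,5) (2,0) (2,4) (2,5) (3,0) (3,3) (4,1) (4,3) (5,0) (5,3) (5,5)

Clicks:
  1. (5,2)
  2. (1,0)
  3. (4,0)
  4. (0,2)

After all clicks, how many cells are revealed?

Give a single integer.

Answer: 15

Derivation:
Click 1 (5,2) count=3: revealed 1 new [(5,2)] -> total=1
Click 2 (1,0) count=1: revealed 1 new [(1,0)] -> total=2
Click 3 (4,0) count=3: revealed 1 new [(4,0)] -> total=3
Click 4 (0,2) count=0: revealed 12 new [(0,0) (0,1) (0,2) (0,3) (0,4) (1,1) (1,2) (1,3) (1,4) (2,1) (2,2) (2,3)] -> total=15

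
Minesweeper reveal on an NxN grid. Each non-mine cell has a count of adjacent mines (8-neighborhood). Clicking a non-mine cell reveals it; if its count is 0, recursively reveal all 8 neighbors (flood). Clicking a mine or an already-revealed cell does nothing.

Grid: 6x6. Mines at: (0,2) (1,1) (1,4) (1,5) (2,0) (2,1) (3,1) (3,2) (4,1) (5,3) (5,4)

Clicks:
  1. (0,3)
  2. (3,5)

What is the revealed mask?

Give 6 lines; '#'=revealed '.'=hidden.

Click 1 (0,3) count=2: revealed 1 new [(0,3)] -> total=1
Click 2 (3,5) count=0: revealed 9 new [(2,3) (2,4) (2,5) (3,3) (3,4) (3,5) (4,3) (4,4) (4,5)] -> total=10

Answer: ...#..
......
...###
...###
...###
......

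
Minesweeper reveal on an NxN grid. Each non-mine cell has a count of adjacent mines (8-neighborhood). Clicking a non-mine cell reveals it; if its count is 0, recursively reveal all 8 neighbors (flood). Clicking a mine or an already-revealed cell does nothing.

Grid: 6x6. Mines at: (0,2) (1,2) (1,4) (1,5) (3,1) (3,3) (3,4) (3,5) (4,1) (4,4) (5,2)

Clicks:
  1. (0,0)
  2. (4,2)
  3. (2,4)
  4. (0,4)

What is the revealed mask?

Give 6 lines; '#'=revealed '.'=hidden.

Answer: ##..#.
##....
##..#.
......
..#...
......

Derivation:
Click 1 (0,0) count=0: revealed 6 new [(0,0) (0,1) (1,0) (1,1) (2,0) (2,1)] -> total=6
Click 2 (4,2) count=4: revealed 1 new [(4,2)] -> total=7
Click 3 (2,4) count=5: revealed 1 new [(2,4)] -> total=8
Click 4 (0,4) count=2: revealed 1 new [(0,4)] -> total=9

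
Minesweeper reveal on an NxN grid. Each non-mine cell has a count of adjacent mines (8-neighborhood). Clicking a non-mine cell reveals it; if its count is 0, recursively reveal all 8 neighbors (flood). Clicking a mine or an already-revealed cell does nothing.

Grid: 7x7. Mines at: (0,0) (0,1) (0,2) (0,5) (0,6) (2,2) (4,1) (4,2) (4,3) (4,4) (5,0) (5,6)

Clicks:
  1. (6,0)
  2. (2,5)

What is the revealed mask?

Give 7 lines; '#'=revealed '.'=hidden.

Answer: .......
...####
...####
...####
.....##
.......
#......

Derivation:
Click 1 (6,0) count=1: revealed 1 new [(6,0)] -> total=1
Click 2 (2,5) count=0: revealed 14 new [(1,3) (1,4) (1,5) (1,6) (2,3) (2,4) (2,5) (2,6) (3,3) (3,4) (3,5) (3,6) (4,5) (4,6)] -> total=15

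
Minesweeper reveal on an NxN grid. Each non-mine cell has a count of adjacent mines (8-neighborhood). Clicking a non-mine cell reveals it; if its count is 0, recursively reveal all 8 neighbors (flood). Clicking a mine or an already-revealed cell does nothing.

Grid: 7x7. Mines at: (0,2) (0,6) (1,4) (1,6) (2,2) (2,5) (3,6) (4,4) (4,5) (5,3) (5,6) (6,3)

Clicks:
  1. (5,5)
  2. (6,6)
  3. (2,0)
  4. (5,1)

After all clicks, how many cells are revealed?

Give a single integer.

Click 1 (5,5) count=3: revealed 1 new [(5,5)] -> total=1
Click 2 (6,6) count=1: revealed 1 new [(6,6)] -> total=2
Click 3 (2,0) count=0: revealed 18 new [(0,0) (0,1) (1,0) (1,1) (2,0) (2,1) (3,0) (3,1) (3,2) (4,0) (4,1) (4,2) (5,0) (5,1) (5,2) (6,0) (6,1) (6,2)] -> total=20
Click 4 (5,1) count=0: revealed 0 new [(none)] -> total=20

Answer: 20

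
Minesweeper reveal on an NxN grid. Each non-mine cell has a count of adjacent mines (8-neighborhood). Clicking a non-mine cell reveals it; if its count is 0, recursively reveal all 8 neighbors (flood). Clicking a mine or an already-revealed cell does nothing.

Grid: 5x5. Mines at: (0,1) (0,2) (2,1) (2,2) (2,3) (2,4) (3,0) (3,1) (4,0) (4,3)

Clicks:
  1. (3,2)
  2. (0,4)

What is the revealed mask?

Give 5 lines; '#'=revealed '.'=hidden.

Click 1 (3,2) count=5: revealed 1 new [(3,2)] -> total=1
Click 2 (0,4) count=0: revealed 4 new [(0,3) (0,4) (1,3) (1,4)] -> total=5

Answer: ...##
...##
.....
..#..
.....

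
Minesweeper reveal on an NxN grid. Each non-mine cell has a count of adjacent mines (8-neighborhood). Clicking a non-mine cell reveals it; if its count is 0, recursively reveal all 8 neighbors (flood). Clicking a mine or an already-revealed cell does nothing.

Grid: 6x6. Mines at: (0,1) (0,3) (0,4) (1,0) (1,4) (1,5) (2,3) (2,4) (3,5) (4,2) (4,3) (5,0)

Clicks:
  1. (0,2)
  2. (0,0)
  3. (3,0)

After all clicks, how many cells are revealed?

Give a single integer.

Answer: 8

Derivation:
Click 1 (0,2) count=2: revealed 1 new [(0,2)] -> total=1
Click 2 (0,0) count=2: revealed 1 new [(0,0)] -> total=2
Click 3 (3,0) count=0: revealed 6 new [(2,0) (2,1) (3,0) (3,1) (4,0) (4,1)] -> total=8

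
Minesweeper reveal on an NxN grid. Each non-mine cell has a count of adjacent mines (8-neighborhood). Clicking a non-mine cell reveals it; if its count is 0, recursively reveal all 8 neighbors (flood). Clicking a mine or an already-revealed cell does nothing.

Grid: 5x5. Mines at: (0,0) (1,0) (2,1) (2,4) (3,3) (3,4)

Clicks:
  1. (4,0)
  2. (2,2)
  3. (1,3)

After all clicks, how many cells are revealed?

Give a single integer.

Click 1 (4,0) count=0: revealed 6 new [(3,0) (3,1) (3,2) (4,0) (4,1) (4,2)] -> total=6
Click 2 (2,2) count=2: revealed 1 new [(2,2)] -> total=7
Click 3 (1,3) count=1: revealed 1 new [(1,3)] -> total=8

Answer: 8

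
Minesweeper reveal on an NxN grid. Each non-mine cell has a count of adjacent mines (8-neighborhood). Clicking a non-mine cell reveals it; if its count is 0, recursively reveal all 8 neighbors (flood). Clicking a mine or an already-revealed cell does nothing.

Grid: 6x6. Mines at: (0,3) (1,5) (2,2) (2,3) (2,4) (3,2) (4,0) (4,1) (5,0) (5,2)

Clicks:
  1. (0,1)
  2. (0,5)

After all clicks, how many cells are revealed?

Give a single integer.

Answer: 11

Derivation:
Click 1 (0,1) count=0: revealed 10 new [(0,0) (0,1) (0,2) (1,0) (1,1) (1,2) (2,0) (2,1) (3,0) (3,1)] -> total=10
Click 2 (0,5) count=1: revealed 1 new [(0,5)] -> total=11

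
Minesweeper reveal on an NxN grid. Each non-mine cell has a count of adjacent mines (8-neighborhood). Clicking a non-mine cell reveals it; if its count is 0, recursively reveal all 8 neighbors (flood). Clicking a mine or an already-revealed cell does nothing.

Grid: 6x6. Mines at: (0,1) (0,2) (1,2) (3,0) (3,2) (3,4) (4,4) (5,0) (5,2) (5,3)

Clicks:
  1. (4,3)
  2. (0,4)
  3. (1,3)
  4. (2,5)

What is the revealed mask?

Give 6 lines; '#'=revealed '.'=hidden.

Click 1 (4,3) count=5: revealed 1 new [(4,3)] -> total=1
Click 2 (0,4) count=0: revealed 9 new [(0,3) (0,4) (0,5) (1,3) (1,4) (1,5) (2,3) (2,4) (2,5)] -> total=10
Click 3 (1,3) count=2: revealed 0 new [(none)] -> total=10
Click 4 (2,5) count=1: revealed 0 new [(none)] -> total=10

Answer: ...###
...###
...###
......
...#..
......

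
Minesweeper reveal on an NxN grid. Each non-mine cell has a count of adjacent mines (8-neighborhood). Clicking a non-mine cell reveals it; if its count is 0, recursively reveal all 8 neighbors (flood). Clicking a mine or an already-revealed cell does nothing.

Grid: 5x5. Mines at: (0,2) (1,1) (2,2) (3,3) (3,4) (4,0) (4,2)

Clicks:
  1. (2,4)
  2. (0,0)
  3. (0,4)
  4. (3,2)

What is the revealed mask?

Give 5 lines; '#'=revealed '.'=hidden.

Click 1 (2,4) count=2: revealed 1 new [(2,4)] -> total=1
Click 2 (0,0) count=1: revealed 1 new [(0,0)] -> total=2
Click 3 (0,4) count=0: revealed 5 new [(0,3) (0,4) (1,3) (1,4) (2,3)] -> total=7
Click 4 (3,2) count=3: revealed 1 new [(3,2)] -> total=8

Answer: #..##
...##
...##
..#..
.....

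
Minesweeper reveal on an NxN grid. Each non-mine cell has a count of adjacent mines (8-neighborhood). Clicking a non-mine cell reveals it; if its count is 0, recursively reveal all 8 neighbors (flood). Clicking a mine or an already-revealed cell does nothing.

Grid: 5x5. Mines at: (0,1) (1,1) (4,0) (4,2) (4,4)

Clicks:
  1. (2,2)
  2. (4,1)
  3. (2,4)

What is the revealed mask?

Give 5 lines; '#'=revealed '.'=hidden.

Answer: ..###
..###
..###
..###
.#...

Derivation:
Click 1 (2,2) count=1: revealed 1 new [(2,2)] -> total=1
Click 2 (4,1) count=2: revealed 1 new [(4,1)] -> total=2
Click 3 (2,4) count=0: revealed 11 new [(0,2) (0,3) (0,4) (1,2) (1,3) (1,4) (2,3) (2,4) (3,2) (3,3) (3,4)] -> total=13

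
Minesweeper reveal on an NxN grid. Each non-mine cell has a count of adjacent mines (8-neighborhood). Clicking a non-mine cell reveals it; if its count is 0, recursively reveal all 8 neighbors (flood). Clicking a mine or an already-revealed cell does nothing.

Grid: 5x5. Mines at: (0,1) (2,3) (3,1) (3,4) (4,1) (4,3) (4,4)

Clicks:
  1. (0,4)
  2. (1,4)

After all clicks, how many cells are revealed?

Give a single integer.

Answer: 6

Derivation:
Click 1 (0,4) count=0: revealed 6 new [(0,2) (0,3) (0,4) (1,2) (1,3) (1,4)] -> total=6
Click 2 (1,4) count=1: revealed 0 new [(none)] -> total=6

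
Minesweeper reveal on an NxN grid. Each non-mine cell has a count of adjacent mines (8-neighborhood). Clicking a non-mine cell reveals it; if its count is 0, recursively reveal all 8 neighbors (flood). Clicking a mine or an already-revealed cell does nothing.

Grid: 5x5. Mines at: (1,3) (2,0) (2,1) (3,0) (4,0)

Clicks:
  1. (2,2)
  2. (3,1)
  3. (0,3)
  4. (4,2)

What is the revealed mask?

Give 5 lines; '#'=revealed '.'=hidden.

Answer: ...#.
.....
..###
.####
.####

Derivation:
Click 1 (2,2) count=2: revealed 1 new [(2,2)] -> total=1
Click 2 (3,1) count=4: revealed 1 new [(3,1)] -> total=2
Click 3 (0,3) count=1: revealed 1 new [(0,3)] -> total=3
Click 4 (4,2) count=0: revealed 9 new [(2,3) (2,4) (3,2) (3,3) (3,4) (4,1) (4,2) (4,3) (4,4)] -> total=12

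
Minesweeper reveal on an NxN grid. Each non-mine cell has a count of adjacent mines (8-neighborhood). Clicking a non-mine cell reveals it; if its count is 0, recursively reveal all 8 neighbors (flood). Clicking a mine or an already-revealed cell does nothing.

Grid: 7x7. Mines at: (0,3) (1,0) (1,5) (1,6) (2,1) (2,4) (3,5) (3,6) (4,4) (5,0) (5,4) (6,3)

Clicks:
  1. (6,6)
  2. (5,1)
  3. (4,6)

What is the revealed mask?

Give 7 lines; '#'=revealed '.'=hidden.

Click 1 (6,6) count=0: revealed 6 new [(4,5) (4,6) (5,5) (5,6) (6,5) (6,6)] -> total=6
Click 2 (5,1) count=1: revealed 1 new [(5,1)] -> total=7
Click 3 (4,6) count=2: revealed 0 new [(none)] -> total=7

Answer: .......
.......
.......
.......
.....##
.#...##
.....##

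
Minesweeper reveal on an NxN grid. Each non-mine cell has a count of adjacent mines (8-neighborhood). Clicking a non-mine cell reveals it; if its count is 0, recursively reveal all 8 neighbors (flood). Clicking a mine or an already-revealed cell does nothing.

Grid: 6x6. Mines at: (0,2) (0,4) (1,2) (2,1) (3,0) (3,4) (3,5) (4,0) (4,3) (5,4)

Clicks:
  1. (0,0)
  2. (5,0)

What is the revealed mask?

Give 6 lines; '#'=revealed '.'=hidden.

Click 1 (0,0) count=0: revealed 4 new [(0,0) (0,1) (1,0) (1,1)] -> total=4
Click 2 (5,0) count=1: revealed 1 new [(5,0)] -> total=5

Answer: ##....
##....
......
......
......
#.....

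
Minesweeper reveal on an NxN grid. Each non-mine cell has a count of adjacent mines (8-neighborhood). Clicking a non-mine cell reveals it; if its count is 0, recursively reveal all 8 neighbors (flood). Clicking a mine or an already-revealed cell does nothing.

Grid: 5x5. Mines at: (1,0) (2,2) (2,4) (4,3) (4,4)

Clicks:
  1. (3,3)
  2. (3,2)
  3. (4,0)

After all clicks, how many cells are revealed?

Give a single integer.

Click 1 (3,3) count=4: revealed 1 new [(3,3)] -> total=1
Click 2 (3,2) count=2: revealed 1 new [(3,2)] -> total=2
Click 3 (4,0) count=0: revealed 7 new [(2,0) (2,1) (3,0) (3,1) (4,0) (4,1) (4,2)] -> total=9

Answer: 9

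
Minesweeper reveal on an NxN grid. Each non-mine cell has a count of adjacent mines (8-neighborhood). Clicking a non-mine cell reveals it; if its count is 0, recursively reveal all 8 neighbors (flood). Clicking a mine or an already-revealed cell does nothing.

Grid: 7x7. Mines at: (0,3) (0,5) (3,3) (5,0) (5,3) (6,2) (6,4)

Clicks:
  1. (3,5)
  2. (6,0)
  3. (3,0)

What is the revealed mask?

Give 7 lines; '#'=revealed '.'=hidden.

Click 1 (3,5) count=0: revealed 17 new [(1,4) (1,5) (1,6) (2,4) (2,5) (2,6) (3,4) (3,5) (3,6) (4,4) (4,5) (4,6) (5,4) (5,5) (5,6) (6,5) (6,6)] -> total=17
Click 2 (6,0) count=1: revealed 1 new [(6,0)] -> total=18
Click 3 (3,0) count=0: revealed 15 new [(0,0) (0,1) (0,2) (1,0) (1,1) (1,2) (2,0) (2,1) (2,2) (3,0) (3,1) (3,2) (4,0) (4,1) (4,2)] -> total=33

Answer: ###....
###.###
###.###
###.###
###.###
....###
#....##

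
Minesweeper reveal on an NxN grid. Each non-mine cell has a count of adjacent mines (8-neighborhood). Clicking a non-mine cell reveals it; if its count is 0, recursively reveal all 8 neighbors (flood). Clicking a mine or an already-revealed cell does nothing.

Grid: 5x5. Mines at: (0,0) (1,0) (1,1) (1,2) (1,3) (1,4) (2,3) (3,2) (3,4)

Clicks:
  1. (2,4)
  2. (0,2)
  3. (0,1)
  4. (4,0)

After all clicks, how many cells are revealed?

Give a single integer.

Answer: 9

Derivation:
Click 1 (2,4) count=4: revealed 1 new [(2,4)] -> total=1
Click 2 (0,2) count=3: revealed 1 new [(0,2)] -> total=2
Click 3 (0,1) count=4: revealed 1 new [(0,1)] -> total=3
Click 4 (4,0) count=0: revealed 6 new [(2,0) (2,1) (3,0) (3,1) (4,0) (4,1)] -> total=9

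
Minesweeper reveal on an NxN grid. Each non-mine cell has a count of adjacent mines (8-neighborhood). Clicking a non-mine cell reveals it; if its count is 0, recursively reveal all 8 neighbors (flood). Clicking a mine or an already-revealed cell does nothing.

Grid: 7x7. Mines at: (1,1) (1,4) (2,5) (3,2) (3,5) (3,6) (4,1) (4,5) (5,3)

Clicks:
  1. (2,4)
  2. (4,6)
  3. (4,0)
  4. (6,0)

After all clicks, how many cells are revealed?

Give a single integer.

Click 1 (2,4) count=3: revealed 1 new [(2,4)] -> total=1
Click 2 (4,6) count=3: revealed 1 new [(4,6)] -> total=2
Click 3 (4,0) count=1: revealed 1 new [(4,0)] -> total=3
Click 4 (6,0) count=0: revealed 6 new [(5,0) (5,1) (5,2) (6,0) (6,1) (6,2)] -> total=9

Answer: 9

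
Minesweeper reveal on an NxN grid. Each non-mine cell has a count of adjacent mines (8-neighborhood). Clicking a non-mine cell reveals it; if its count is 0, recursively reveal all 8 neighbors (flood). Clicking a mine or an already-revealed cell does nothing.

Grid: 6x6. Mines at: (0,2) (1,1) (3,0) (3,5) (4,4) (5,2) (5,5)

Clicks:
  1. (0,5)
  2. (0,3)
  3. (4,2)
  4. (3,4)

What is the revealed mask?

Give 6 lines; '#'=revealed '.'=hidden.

Answer: ...###
..####
.#####
.####.
.###..
......

Derivation:
Click 1 (0,5) count=0: revealed 19 new [(0,3) (0,4) (0,5) (1,2) (1,3) (1,4) (1,5) (2,1) (2,2) (2,3) (2,4) (2,5) (3,1) (3,2) (3,3) (3,4) (4,1) (4,2) (4,3)] -> total=19
Click 2 (0,3) count=1: revealed 0 new [(none)] -> total=19
Click 3 (4,2) count=1: revealed 0 new [(none)] -> total=19
Click 4 (3,4) count=2: revealed 0 new [(none)] -> total=19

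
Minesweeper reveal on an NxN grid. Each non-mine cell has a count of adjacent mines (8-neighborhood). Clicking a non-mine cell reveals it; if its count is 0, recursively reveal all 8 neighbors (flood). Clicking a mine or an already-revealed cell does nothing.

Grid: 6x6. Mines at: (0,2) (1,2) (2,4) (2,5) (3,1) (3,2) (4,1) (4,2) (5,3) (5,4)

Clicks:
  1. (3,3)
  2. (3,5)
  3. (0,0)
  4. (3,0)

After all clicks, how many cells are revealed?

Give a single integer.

Answer: 9

Derivation:
Click 1 (3,3) count=3: revealed 1 new [(3,3)] -> total=1
Click 2 (3,5) count=2: revealed 1 new [(3,5)] -> total=2
Click 3 (0,0) count=0: revealed 6 new [(0,0) (0,1) (1,0) (1,1) (2,0) (2,1)] -> total=8
Click 4 (3,0) count=2: revealed 1 new [(3,0)] -> total=9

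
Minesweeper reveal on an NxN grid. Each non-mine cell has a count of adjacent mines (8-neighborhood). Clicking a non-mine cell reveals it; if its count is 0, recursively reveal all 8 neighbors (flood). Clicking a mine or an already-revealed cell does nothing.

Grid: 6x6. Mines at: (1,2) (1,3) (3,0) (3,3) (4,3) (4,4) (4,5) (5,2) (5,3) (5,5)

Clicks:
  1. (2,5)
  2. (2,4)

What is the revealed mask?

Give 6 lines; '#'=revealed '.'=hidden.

Click 1 (2,5) count=0: revealed 8 new [(0,4) (0,5) (1,4) (1,5) (2,4) (2,5) (3,4) (3,5)] -> total=8
Click 2 (2,4) count=2: revealed 0 new [(none)] -> total=8

Answer: ....##
....##
....##
....##
......
......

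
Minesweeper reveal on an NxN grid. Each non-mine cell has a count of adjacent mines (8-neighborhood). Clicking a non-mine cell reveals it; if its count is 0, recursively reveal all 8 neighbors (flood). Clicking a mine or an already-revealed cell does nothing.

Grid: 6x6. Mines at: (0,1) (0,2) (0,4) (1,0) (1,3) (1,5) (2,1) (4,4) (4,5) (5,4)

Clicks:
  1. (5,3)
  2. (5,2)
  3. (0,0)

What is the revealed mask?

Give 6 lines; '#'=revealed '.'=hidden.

Answer: #.....
......
......
####..
####..
####..

Derivation:
Click 1 (5,3) count=2: revealed 1 new [(5,3)] -> total=1
Click 2 (5,2) count=0: revealed 11 new [(3,0) (3,1) (3,2) (3,3) (4,0) (4,1) (4,2) (4,3) (5,0) (5,1) (5,2)] -> total=12
Click 3 (0,0) count=2: revealed 1 new [(0,0)] -> total=13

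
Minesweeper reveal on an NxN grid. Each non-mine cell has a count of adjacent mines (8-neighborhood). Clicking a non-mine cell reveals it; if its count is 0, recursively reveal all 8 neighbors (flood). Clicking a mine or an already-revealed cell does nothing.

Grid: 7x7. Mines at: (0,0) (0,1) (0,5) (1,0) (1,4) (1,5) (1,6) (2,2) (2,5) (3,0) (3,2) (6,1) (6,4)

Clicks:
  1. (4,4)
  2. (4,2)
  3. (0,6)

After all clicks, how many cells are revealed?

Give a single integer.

Answer: 16

Derivation:
Click 1 (4,4) count=0: revealed 14 new [(3,3) (3,4) (3,5) (3,6) (4,3) (4,4) (4,5) (4,6) (5,3) (5,4) (5,5) (5,6) (6,5) (6,6)] -> total=14
Click 2 (4,2) count=1: revealed 1 new [(4,2)] -> total=15
Click 3 (0,6) count=3: revealed 1 new [(0,6)] -> total=16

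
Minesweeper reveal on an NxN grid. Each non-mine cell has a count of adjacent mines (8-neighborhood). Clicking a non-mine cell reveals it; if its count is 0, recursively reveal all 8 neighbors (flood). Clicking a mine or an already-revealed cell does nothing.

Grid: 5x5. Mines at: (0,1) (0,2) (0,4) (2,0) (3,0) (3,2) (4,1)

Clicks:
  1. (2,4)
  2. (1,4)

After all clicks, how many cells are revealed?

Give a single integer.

Click 1 (2,4) count=0: revealed 8 new [(1,3) (1,4) (2,3) (2,4) (3,3) (3,4) (4,3) (4,4)] -> total=8
Click 2 (1,4) count=1: revealed 0 new [(none)] -> total=8

Answer: 8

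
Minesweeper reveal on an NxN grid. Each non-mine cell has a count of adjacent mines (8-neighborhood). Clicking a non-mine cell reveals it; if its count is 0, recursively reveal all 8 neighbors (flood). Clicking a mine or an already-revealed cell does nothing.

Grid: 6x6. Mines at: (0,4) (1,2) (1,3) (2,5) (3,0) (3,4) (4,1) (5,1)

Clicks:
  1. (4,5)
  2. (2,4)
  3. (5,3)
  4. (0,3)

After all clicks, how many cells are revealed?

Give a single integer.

Answer: 10

Derivation:
Click 1 (4,5) count=1: revealed 1 new [(4,5)] -> total=1
Click 2 (2,4) count=3: revealed 1 new [(2,4)] -> total=2
Click 3 (5,3) count=0: revealed 7 new [(4,2) (4,3) (4,4) (5,2) (5,3) (5,4) (5,5)] -> total=9
Click 4 (0,3) count=3: revealed 1 new [(0,3)] -> total=10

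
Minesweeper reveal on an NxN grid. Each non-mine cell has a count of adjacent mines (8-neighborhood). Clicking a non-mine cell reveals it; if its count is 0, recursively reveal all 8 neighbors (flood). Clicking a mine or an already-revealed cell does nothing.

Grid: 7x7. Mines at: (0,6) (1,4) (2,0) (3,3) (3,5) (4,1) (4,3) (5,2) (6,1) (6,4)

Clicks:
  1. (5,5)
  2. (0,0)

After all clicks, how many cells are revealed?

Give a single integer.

Answer: 12

Derivation:
Click 1 (5,5) count=1: revealed 1 new [(5,5)] -> total=1
Click 2 (0,0) count=0: revealed 11 new [(0,0) (0,1) (0,2) (0,3) (1,0) (1,1) (1,2) (1,3) (2,1) (2,2) (2,3)] -> total=12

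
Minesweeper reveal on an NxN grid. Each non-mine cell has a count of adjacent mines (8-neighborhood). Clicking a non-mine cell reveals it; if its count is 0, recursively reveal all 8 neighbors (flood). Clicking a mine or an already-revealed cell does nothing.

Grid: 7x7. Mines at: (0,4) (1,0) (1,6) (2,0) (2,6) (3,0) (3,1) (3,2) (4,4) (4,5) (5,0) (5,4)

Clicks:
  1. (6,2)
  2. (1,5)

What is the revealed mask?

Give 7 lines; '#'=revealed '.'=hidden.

Click 1 (6,2) count=0: revealed 9 new [(4,1) (4,2) (4,3) (5,1) (5,2) (5,3) (6,1) (6,2) (6,3)] -> total=9
Click 2 (1,5) count=3: revealed 1 new [(1,5)] -> total=10

Answer: .......
.....#.
.......
.......
.###...
.###...
.###...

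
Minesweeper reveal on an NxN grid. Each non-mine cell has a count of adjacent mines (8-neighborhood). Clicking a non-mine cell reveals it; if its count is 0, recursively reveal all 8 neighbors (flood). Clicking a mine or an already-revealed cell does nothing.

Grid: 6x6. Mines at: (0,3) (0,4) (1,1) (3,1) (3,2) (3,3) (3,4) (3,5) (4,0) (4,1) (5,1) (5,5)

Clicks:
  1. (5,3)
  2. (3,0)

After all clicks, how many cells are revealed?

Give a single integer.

Click 1 (5,3) count=0: revealed 6 new [(4,2) (4,3) (4,4) (5,2) (5,3) (5,4)] -> total=6
Click 2 (3,0) count=3: revealed 1 new [(3,0)] -> total=7

Answer: 7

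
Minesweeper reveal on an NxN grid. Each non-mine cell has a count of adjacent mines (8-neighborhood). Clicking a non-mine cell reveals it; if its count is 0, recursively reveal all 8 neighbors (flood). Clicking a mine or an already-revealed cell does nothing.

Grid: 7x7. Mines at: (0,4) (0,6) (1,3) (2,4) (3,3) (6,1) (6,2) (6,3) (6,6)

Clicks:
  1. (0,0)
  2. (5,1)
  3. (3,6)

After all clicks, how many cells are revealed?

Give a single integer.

Answer: 31

Derivation:
Click 1 (0,0) count=0: revealed 18 new [(0,0) (0,1) (0,2) (1,0) (1,1) (1,2) (2,0) (2,1) (2,2) (3,0) (3,1) (3,2) (4,0) (4,1) (4,2) (5,0) (5,1) (5,2)] -> total=18
Click 2 (5,1) count=2: revealed 0 new [(none)] -> total=18
Click 3 (3,6) count=0: revealed 13 new [(1,5) (1,6) (2,5) (2,6) (3,4) (3,5) (3,6) (4,4) (4,5) (4,6) (5,4) (5,5) (5,6)] -> total=31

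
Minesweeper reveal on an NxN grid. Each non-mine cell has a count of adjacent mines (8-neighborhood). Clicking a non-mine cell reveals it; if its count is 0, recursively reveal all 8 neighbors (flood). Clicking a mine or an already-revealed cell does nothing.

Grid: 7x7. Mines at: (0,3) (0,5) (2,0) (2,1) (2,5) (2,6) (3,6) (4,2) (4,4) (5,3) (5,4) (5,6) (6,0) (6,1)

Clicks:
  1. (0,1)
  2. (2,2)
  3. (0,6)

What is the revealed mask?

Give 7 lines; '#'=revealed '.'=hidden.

Answer: ###...#
###....
..#....
.......
.......
.......
.......

Derivation:
Click 1 (0,1) count=0: revealed 6 new [(0,0) (0,1) (0,2) (1,0) (1,1) (1,2)] -> total=6
Click 2 (2,2) count=1: revealed 1 new [(2,2)] -> total=7
Click 3 (0,6) count=1: revealed 1 new [(0,6)] -> total=8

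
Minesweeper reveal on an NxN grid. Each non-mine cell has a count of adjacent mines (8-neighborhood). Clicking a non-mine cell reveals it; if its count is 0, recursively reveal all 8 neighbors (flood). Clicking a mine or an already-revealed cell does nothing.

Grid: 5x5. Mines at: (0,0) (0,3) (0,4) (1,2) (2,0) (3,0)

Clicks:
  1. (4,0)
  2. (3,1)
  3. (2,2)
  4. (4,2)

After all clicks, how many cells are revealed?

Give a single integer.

Click 1 (4,0) count=1: revealed 1 new [(4,0)] -> total=1
Click 2 (3,1) count=2: revealed 1 new [(3,1)] -> total=2
Click 3 (2,2) count=1: revealed 1 new [(2,2)] -> total=3
Click 4 (4,2) count=0: revealed 12 new [(1,3) (1,4) (2,1) (2,3) (2,4) (3,2) (3,3) (3,4) (4,1) (4,2) (4,3) (4,4)] -> total=15

Answer: 15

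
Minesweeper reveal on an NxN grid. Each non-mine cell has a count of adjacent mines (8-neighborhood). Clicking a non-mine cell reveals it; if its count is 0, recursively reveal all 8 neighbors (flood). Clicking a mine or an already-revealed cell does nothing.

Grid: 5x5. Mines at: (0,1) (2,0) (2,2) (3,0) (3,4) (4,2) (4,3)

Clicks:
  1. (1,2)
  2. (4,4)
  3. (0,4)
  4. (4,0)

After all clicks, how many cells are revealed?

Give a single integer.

Answer: 10

Derivation:
Click 1 (1,2) count=2: revealed 1 new [(1,2)] -> total=1
Click 2 (4,4) count=2: revealed 1 new [(4,4)] -> total=2
Click 3 (0,4) count=0: revealed 7 new [(0,2) (0,3) (0,4) (1,3) (1,4) (2,3) (2,4)] -> total=9
Click 4 (4,0) count=1: revealed 1 new [(4,0)] -> total=10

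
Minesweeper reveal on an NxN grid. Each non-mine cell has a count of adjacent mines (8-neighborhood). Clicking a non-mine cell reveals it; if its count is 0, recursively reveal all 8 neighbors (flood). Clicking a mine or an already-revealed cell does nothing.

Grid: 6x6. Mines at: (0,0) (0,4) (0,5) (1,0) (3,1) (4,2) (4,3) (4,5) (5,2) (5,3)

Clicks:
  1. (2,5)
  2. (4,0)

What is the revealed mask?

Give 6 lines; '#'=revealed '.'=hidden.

Click 1 (2,5) count=0: revealed 17 new [(0,1) (0,2) (0,3) (1,1) (1,2) (1,3) (1,4) (1,5) (2,1) (2,2) (2,3) (2,4) (2,5) (3,2) (3,3) (3,4) (3,5)] -> total=17
Click 2 (4,0) count=1: revealed 1 new [(4,0)] -> total=18

Answer: .###..
.#####
.#####
..####
#.....
......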